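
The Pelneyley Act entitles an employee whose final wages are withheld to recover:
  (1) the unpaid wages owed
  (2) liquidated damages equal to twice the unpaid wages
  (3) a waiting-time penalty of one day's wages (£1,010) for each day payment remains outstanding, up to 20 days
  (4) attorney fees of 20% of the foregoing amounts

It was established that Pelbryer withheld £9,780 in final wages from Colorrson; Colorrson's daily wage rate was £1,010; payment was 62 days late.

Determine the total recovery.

£59,448

Doubled: 2 × £9,780 = £19,560
Penalty days: min(62, 20) = 20
Waiting-time penalty: 20 × £1,010 = £20,200
Subtotal: £9,780 + £19,560 + £20,200 = £49,540
Attorney fees: 20% of £49,540 = £9,908
Total award: £49,540 + £9,908 = £59,448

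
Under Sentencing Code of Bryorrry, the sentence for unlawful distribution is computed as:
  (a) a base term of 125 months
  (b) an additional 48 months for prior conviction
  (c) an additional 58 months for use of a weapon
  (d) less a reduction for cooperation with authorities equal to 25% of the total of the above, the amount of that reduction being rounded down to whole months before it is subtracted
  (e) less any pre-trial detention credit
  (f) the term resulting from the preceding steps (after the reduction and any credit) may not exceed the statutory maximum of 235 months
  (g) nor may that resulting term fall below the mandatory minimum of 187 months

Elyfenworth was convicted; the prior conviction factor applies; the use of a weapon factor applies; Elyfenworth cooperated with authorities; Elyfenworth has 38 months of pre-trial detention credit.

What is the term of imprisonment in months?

Prior conviction enhancement: +48 months
Use of a weapon enhancement: +58 months
Adjusted term: 125 months + 48 months + 58 months = 231 months
Cooperation with authorities reduction: 25% of 231 months = 57 months (rounded down)
After reduction: 231 − 57 = 174 months
Less pre-trial detention credit: 174 months − 38 months = 136 months
Cap at 235 months: 136 months is within the cap, no reduction.
Minimum 187 months: 136 months is below the minimum → 187 months

187 months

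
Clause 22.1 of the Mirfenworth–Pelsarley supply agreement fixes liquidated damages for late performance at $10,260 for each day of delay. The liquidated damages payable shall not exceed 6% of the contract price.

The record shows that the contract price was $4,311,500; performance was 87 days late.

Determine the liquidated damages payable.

Per-day damages: 87 × $10,260 = $892,620
Cap: 6% of $4,311,500 = $258,690
Cap at $258,690: $892,620 exceeds the cap → $258,690

$258,690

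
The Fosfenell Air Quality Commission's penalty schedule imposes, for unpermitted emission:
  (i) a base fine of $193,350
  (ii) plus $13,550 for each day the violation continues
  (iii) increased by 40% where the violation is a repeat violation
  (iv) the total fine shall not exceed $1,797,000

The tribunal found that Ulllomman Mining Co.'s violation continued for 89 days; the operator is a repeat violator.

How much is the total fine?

$1,797,000

Per-day component: 89 × $13,550 = $1,205,950
Base plus per-day: $193,350 + $1,205,950 = $1,399,300
Enhancement: 40% of $1,399,300 = $559,720
Enhanced fine: $1,399,300 + $559,720 = $1,959,020
Cap at $1,797,000: $1,959,020 exceeds the cap → $1,797,000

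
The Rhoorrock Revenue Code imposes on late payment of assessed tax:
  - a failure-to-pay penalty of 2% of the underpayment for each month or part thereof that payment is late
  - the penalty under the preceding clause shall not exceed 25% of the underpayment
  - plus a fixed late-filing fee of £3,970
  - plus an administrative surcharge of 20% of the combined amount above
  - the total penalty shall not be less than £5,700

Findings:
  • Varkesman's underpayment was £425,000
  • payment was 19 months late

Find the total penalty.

Accrued rate: 2% × 19 = 38%, capped at 25% → 25%
Failure-to-pay penalty: 25% of £425,000 = £106,250
Penalty before surcharge: £106,250 + £3,970 = £110,220
Administrative surcharge: 20% of £110,220 = £22,044
Total penalty: £110,220 + £22,044 = £132,264
Minimum £5,700: £132,264 meets the minimum, no increase.

£132,264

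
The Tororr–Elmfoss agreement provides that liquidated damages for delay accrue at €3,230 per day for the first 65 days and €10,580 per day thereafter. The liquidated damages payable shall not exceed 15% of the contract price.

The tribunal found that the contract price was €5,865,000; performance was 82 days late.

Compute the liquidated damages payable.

First 65 days: 65 × €3,230 = €209,950
Remaining days: (82 − 65) × €10,580 = €179,860
Accrued per-day damages: €209,950 + €179,860 = €389,810
Cap: 15% of €5,865,000 = €879,750
Cap at €879,750: €389,810 is within the cap, no reduction.

€389,810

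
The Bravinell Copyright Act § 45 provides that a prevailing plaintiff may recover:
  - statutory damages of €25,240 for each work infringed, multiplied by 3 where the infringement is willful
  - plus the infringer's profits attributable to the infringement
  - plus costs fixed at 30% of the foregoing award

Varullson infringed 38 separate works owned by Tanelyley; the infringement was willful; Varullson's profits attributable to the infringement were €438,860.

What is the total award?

Statutory damages: 38 × €25,240 = €959,120
Trebled: 3 × €959,120 = €2,877,360
Combined award: €2,877,360 + €438,860 = €3,316,220
Costs: 30% of €3,316,220 = €994,866
Award plus costs: €3,316,220 + €994,866 = €4,311,086

€4,311,086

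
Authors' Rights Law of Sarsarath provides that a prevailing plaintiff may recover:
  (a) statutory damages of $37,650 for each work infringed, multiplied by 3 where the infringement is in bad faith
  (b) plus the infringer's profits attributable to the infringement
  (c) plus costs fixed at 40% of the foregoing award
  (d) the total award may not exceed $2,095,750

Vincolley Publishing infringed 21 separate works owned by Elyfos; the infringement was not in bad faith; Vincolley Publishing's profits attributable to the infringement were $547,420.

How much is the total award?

$1,873,298

Statutory damages: 21 × $37,650 = $790,650
Infringement not in bad faith: no ×3 enhancement.
Combined award: $790,650 + $547,420 = $1,338,070
Costs: 40% of $1,338,070 = $535,228
Award plus costs: $1,338,070 + $535,228 = $1,873,298
Cap at $2,095,750: $1,873,298 is within the cap, no reduction.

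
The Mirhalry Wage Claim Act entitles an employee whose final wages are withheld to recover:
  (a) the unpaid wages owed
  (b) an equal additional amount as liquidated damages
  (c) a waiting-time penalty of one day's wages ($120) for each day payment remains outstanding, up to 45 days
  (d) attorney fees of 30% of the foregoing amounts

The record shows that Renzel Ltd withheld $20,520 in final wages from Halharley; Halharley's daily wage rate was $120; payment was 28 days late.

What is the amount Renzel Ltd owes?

$57,720

Liquidated damages (equal amount): $20,520
Penalty days: min(28, 45) = 28
Waiting-time penalty: 28 × $120 = $3,360
Subtotal: $20,520 + $20,520 + $3,360 = $44,400
Attorney fees: 30% of $44,400 = $13,320
Total award: $44,400 + $13,320 = $57,720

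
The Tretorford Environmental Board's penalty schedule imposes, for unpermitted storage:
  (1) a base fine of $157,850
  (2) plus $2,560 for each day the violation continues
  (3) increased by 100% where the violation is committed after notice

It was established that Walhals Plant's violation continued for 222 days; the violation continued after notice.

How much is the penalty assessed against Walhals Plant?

Per-day component: 222 × $2,560 = $568,320
Base plus per-day: $157,850 + $568,320 = $726,170
Enhancement: 100% of $726,170 = $726,170
Enhanced fine: $726,170 + $726,170 = $1,452,340

$1,452,340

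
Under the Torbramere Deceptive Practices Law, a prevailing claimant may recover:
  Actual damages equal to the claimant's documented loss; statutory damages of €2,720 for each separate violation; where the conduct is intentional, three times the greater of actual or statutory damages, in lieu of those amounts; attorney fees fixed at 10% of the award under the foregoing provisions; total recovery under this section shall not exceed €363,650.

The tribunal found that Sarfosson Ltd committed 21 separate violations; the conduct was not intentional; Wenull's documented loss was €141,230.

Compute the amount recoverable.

€218,185

Statutory damages: 21 × €2,720 = €57,120
Conduct not intentional: the in-lieu enhancement does not apply.
Actual plus statutory damages: €141,230 + €57,120 = €198,350
Attorney fees: 10% of €198,350 = €19,835
Total before cap: €198,350 + €19,835 = €218,185
Cap at €363,650: €218,185 is within the cap, no reduction.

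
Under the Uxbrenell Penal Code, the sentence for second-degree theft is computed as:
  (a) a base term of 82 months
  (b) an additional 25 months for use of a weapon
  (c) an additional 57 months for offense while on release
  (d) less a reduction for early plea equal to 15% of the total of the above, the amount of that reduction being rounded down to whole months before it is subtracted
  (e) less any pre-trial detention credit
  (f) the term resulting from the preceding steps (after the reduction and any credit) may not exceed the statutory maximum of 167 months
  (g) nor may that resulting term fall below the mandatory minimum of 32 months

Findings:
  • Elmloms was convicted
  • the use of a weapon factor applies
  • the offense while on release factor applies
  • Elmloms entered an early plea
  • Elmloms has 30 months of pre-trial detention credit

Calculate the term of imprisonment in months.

Sentence: 110 months

Use of a weapon enhancement: +25 months
Offense while on release enhancement: +57 months
Adjusted term: 82 months + 25 months + 57 months = 164 months
Early plea reduction: 15% of 164 months = 24 months (rounded down)
After reduction: 164 − 24 = 140 months
Less pre-trial detention credit: 140 months − 30 months = 110 months
Cap at 167 months: 110 months is within the cap, no reduction.
Minimum 32 months: 110 months meets the minimum, no increase.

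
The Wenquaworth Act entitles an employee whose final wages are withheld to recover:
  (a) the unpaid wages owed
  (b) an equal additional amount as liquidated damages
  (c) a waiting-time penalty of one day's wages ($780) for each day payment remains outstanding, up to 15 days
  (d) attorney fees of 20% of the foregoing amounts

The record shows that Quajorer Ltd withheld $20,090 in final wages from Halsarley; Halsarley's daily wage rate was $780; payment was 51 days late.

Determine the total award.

Liquidated damages (equal amount): $20,090
Penalty days: min(51, 15) = 15
Waiting-time penalty: 15 × $780 = $11,700
Subtotal: $20,090 + $20,090 + $11,700 = $51,880
Attorney fees: 20% of $51,880 = $10,376
Total award: $51,880 + $10,376 = $62,256

$62,256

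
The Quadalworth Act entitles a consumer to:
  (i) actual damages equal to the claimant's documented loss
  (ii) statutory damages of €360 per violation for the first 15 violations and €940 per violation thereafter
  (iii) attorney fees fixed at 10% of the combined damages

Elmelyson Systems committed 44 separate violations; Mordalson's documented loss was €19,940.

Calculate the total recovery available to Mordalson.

Total recovery: €57,860

First 15 violations: 15 × €360 = €5,400
Remaining violations: (44 − 15) × €940 = €27,260
Statutory damages: €5,400 + €27,260 = €32,660
Combined damages: €19,940 + €32,660 = €52,600
Attorney fees: 10% of €52,600 = €5,260
Total recovery: €52,600 + €5,260 = €57,860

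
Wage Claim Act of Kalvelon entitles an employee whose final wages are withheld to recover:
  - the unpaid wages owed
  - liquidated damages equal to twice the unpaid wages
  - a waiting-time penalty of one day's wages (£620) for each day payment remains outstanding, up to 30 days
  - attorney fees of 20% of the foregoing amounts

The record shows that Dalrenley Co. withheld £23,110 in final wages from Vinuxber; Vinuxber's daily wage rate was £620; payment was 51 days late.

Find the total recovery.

Doubled: 2 × £23,110 = £46,220
Penalty days: min(51, 30) = 30
Waiting-time penalty: 30 × £620 = £18,600
Subtotal: £23,110 + £46,220 + £18,600 = £87,930
Attorney fees: 20% of £87,930 = £17,586
Total award: £87,930 + £17,586 = £105,516

Total award: £105,516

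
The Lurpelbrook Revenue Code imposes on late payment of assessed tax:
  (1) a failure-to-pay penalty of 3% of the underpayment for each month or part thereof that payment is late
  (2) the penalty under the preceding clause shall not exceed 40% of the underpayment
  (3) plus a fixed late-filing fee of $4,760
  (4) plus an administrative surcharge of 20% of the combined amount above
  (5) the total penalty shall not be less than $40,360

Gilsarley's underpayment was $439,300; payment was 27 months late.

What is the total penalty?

Accrued rate: 3% × 27 = 81%, capped at 40% → 40%
Failure-to-pay penalty: 40% of $439,300 = $175,720
Penalty before surcharge: $175,720 + $4,760 = $180,480
Administrative surcharge: 20% of $180,480 = $36,096
Total penalty: $180,480 + $36,096 = $216,576
Minimum $40,360: $216,576 meets the minimum, no increase.

$216,576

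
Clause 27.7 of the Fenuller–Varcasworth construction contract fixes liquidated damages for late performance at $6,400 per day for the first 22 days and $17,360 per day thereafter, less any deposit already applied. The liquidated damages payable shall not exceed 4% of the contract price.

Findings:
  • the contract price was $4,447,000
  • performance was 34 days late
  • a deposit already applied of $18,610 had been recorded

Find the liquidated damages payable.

First 22 days: 22 × $6,400 = $140,800
Remaining days: (34 − 22) × $17,360 = $208,320
Accrued per-day damages: $140,800 + $208,320 = $349,120
Less deposit already applied: $349,120 − $18,610 = $330,510
Cap: 4% of $4,447,000 = $177,880
Cap at $177,880: $330,510 exceeds the cap → $177,880

$177,880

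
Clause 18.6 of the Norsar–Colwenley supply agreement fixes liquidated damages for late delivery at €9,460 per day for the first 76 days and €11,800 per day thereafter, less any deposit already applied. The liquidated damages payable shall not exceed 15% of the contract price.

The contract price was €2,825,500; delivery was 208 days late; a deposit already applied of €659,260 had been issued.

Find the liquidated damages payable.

First 76 days: 76 × €9,460 = €718,960
Remaining days: (208 − 76) × €11,800 = €1,557,600
Accrued per-day damages: €718,960 + €1,557,600 = €2,276,560
Less deposit already applied: €2,276,560 − €659,260 = €1,617,300
Cap: 15% of €2,825,500 = €423,825
Cap at €423,825: €1,617,300 exceeds the cap → €423,825

€423,825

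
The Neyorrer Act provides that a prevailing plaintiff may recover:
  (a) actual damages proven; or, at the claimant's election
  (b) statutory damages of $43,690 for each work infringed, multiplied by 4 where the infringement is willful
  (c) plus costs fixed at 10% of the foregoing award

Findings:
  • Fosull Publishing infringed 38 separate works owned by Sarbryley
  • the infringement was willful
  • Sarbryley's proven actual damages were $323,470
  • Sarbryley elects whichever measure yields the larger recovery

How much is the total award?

Statutory damages: 38 × $43,690 = $1,660,220
Multiplied by 4: 4 × $1,660,220 = $6,640,880
Greater of actual damages ($323,470) or enhanced statutory damages ($6,640,880): $6,640,880
Costs: 10% of $6,640,880 = $664,088
Award plus costs: $6,640,880 + $664,088 = $7,304,968

$7,304,968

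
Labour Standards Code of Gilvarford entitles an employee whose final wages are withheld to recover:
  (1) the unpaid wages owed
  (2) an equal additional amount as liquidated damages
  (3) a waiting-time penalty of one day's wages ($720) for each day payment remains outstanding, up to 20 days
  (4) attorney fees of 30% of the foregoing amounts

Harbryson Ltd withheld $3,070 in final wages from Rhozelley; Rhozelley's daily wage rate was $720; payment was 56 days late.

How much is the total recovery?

Liquidated damages (equal amount): $3,070
Penalty days: min(56, 20) = 20
Waiting-time penalty: 20 × $720 = $14,400
Subtotal: $3,070 + $3,070 + $14,400 = $20,540
Attorney fees: 30% of $20,540 = $6,162
Total award: $20,540 + $6,162 = $26,702

$26,702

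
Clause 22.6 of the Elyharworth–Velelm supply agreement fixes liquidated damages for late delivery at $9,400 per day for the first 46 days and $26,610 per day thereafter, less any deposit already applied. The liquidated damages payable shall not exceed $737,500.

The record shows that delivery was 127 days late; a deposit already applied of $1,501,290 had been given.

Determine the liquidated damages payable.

Liquidated damages: $737,500

First 46 days: 46 × $9,400 = $432,400
Remaining days: (127 − 46) × $26,610 = $2,155,410
Accrued per-day damages: $432,400 + $2,155,410 = $2,587,810
Less deposit already applied: $2,587,810 − $1,501,290 = $1,086,520
Cap at $737,500: $1,086,520 exceeds the cap → $737,500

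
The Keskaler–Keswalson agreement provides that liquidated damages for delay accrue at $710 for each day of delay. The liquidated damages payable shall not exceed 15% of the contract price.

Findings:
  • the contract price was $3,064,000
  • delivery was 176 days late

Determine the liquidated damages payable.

Per-day damages: 176 × $710 = $124,960
Cap: 15% of $3,064,000 = $459,600
Cap at $459,600: $124,960 is within the cap, no reduction.

$124,960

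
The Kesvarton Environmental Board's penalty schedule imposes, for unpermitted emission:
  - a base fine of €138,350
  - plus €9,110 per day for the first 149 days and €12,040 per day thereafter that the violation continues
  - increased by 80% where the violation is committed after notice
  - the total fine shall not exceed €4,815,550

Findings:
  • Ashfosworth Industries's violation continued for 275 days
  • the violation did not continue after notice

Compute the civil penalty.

Civil penalty: €3,012,780

First 149 days: 149 × €9,110 = €1,357,390
Remaining days: (275 − 149) × €12,040 = €1,517,040
Per-day component: €1,357,390 + €1,517,040 = €2,874,430
Base plus per-day: €138,350 + €2,874,430 = €3,012,780
The violation did not continue after notice: no 80% increase.
Cap at €4,815,550: €3,012,780 is within the cap, no reduction.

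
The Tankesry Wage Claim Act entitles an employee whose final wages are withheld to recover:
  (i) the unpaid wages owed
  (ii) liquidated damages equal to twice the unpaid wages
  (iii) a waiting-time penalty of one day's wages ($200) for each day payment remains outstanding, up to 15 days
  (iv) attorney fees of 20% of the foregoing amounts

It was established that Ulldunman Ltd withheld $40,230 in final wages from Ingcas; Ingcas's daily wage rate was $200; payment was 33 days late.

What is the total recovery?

$148,428

Doubled: 2 × $40,230 = $80,460
Penalty days: min(33, 15) = 15
Waiting-time penalty: 15 × $200 = $3,000
Subtotal: $40,230 + $80,460 + $3,000 = $123,690
Attorney fees: 20% of $123,690 = $24,738
Total award: $123,690 + $24,738 = $148,428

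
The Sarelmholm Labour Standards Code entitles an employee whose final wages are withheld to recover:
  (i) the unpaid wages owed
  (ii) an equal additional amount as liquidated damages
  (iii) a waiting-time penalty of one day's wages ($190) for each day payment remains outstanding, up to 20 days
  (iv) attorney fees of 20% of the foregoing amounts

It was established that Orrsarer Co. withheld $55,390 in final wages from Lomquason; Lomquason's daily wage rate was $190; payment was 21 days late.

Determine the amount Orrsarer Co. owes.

$137,496

Liquidated damages (equal amount): $55,390
Penalty days: min(21, 20) = 20
Waiting-time penalty: 20 × $190 = $3,800
Subtotal: $55,390 + $55,390 + $3,800 = $114,580
Attorney fees: 20% of $114,580 = $22,916
Total award: $114,580 + $22,916 = $137,496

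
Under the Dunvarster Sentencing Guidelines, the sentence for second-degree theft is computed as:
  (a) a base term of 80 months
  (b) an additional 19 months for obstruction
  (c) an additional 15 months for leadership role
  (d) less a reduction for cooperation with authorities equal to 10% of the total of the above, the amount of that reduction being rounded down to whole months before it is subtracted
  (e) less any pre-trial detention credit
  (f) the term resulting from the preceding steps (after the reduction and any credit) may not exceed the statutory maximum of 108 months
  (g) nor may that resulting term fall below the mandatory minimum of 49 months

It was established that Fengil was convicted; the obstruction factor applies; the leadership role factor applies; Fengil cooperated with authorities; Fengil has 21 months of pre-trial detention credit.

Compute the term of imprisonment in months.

82 months

Obstruction enhancement: +19 months
Leadership role enhancement: +15 months
Adjusted term: 80 months + 19 months + 15 months = 114 months
Cooperation with authorities reduction: 10% of 114 months = 11 months (rounded down)
After reduction: 114 − 11 = 103 months
Less pre-trial detention credit: 103 months − 21 months = 82 months
Cap at 108 months: 82 months is within the cap, no reduction.
Minimum 49 months: 82 months meets the minimum, no increase.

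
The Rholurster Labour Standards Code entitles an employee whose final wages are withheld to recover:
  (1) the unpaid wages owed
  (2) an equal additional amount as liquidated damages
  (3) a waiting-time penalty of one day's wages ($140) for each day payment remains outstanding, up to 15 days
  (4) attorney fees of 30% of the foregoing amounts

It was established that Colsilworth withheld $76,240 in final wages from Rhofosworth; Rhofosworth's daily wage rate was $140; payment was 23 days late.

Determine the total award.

Liquidated damages (equal amount): $76,240
Penalty days: min(23, 15) = 15
Waiting-time penalty: 15 × $140 = $2,100
Subtotal: $76,240 + $76,240 + $2,100 = $154,580
Attorney fees: 30% of $154,580 = $46,374
Total award: $154,580 + $46,374 = $200,954

$200,954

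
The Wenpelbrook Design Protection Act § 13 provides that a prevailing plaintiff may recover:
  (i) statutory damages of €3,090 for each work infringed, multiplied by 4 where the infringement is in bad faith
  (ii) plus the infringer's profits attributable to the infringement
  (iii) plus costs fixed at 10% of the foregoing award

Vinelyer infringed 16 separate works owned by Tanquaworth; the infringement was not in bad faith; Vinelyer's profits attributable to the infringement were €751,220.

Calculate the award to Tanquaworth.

Statutory damages: 16 × €3,090 = €49,440
Infringement not in bad faith: no ×4 enhancement.
Combined award: €49,440 + €751,220 = €800,660
Costs: 10% of €800,660 = €80,066
Award plus costs: €800,660 + €80,066 = €880,726

€880,726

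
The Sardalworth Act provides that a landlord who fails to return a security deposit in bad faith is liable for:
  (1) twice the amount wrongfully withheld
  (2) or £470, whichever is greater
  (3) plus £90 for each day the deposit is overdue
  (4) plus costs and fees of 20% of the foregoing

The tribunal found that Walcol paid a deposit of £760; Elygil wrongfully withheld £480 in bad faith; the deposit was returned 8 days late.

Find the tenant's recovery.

Recovery: £2,016

Doubled: 2 × £480 = £960
Minimum £470: £960 meets the minimum, no increase.
Late-return penalty: 8 × £90 = £720
Damages plus late penalty: £960 + £720 = £1,680
Costs and fees: 20% of £1,680 = £336
Total recovery: £1,680 + £336 = £2,016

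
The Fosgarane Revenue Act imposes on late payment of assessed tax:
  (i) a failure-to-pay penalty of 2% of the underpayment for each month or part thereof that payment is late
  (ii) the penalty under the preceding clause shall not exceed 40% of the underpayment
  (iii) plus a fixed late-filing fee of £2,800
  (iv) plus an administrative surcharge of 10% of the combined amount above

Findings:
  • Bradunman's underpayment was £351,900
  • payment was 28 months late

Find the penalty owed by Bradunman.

Accrued rate: 2% × 28 = 56%, capped at 40% → 40%
Failure-to-pay penalty: 40% of £351,900 = £140,760
Penalty before surcharge: £140,760 + £2,800 = £143,560
Administrative surcharge: 10% of £143,560 = £14,356
Total penalty: £143,560 + £14,356 = £157,916

£157,916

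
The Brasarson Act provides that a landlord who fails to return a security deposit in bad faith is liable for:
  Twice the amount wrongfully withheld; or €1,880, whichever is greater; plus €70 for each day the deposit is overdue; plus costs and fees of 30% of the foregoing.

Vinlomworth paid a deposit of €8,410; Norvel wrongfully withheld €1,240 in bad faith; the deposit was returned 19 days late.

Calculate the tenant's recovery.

€4,953

Doubled: 2 × €1,240 = €2,480
Minimum €1,880: €2,480 meets the minimum, no increase.
Late-return penalty: 19 × €70 = €1,330
Damages plus late penalty: €2,480 + €1,330 = €3,810
Costs and fees: 30% of €3,810 = €1,143
Total recovery: €3,810 + €1,143 = €4,953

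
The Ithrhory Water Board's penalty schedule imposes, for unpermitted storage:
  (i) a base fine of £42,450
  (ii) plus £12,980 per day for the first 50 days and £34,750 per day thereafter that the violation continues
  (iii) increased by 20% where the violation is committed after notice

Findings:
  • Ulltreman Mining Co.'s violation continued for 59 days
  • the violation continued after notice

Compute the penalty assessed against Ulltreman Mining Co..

£1,205,040

First 50 days: 50 × £12,980 = £649,000
Remaining days: (59 − 50) × £34,750 = £312,750
Per-day component: £649,000 + £312,750 = £961,750
Base plus per-day: £42,450 + £961,750 = £1,004,200
Enhancement: 20% of £1,004,200 = £200,840
Enhanced fine: £1,004,200 + £200,840 = £1,205,040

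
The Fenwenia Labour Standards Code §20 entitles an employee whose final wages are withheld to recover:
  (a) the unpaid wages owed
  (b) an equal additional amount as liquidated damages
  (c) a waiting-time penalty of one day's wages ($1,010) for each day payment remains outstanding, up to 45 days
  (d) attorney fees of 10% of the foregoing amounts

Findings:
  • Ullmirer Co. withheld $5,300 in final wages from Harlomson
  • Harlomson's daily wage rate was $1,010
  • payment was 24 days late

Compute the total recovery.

Liquidated damages (equal amount): $5,300
Penalty days: min(24, 45) = 24
Waiting-time penalty: 24 × $1,010 = $24,240
Subtotal: $5,300 + $5,300 + $24,240 = $34,840
Attorney fees: 10% of $34,840 = $3,484
Total award: $34,840 + $3,484 = $38,324

$38,324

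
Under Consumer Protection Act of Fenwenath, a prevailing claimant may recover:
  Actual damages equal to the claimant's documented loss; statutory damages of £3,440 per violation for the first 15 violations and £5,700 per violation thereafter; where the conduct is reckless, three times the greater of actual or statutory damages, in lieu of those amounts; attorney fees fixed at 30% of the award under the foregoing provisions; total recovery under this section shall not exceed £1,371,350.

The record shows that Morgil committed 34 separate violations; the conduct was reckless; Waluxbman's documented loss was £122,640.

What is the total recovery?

First 15 violations: 15 × £3,440 = £51,600
Remaining violations: (34 − 15) × £5,700 = £108,300
Statutory damages: £51,600 + £108,300 = £159,900
Greater of actual damages (£122,640) or statutory damages (£159,900): £159,900
Trebled: 3 × £159,900 = £479,700
Attorney fees: 30% of £479,700 = £143,910
Total before cap: £479,700 + £143,910 = £623,610
Cap at £1,371,350: £623,610 is within the cap, no reduction.

£623,610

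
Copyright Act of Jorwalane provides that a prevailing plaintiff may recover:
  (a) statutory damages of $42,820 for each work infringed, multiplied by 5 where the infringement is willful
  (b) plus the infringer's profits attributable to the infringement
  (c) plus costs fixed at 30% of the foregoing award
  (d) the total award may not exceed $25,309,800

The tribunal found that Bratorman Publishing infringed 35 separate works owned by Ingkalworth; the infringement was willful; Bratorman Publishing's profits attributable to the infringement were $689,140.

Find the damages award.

Statutory damages: 35 × $42,820 = $1,498,700
Multiplied by 5: 5 × $1,498,700 = $7,493,500
Combined award: $7,493,500 + $689,140 = $8,182,640
Costs: 30% of $8,182,640 = $2,454,792
Award plus costs: $8,182,640 + $2,454,792 = $10,637,432
Cap at $25,309,800: $10,637,432 is within the cap, no reduction.

$10,637,432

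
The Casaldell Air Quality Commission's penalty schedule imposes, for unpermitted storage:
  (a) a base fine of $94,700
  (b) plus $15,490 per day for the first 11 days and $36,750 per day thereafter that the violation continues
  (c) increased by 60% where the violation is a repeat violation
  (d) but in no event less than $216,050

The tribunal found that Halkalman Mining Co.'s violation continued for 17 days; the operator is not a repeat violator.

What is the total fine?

First 11 days: 11 × $15,490 = $170,390
Remaining days: (17 − 11) × $36,750 = $220,500
Per-day component: $170,390 + $220,500 = $390,890
Base plus per-day: $94,700 + $390,890 = $485,590
The operator is not a repeat violator: no 60% increase.
Minimum $216,050: $485,590 meets the minimum, no increase.

$485,590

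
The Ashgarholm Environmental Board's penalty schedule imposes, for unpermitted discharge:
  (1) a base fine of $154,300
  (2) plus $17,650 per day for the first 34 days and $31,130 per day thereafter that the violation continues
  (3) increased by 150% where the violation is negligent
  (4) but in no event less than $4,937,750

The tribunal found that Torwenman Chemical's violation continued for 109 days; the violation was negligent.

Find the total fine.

First 34 days: 34 × $17,650 = $600,100
Remaining days: (109 − 34) × $31,130 = $2,334,750
Per-day component: $600,100 + $2,334,750 = $2,934,850
Base plus per-day: $154,300 + $2,934,850 = $3,089,150
Enhancement: 150% of $3,089,150 = $4,633,725
Enhanced fine: $3,089,150 + $4,633,725 = $7,722,875
Minimum $4,937,750: $7,722,875 meets the minimum, no increase.

$7,722,875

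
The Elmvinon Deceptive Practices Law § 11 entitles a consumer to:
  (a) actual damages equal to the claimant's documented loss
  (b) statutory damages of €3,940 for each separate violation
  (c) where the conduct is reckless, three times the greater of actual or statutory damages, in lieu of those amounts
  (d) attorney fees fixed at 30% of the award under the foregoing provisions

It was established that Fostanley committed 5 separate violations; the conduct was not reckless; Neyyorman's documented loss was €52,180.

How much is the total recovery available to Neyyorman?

€93,444

Statutory damages: 5 × €3,940 = €19,700
Conduct not reckless: the in-lieu enhancement does not apply.
Actual plus statutory damages: €52,180 + €19,700 = €71,880
Attorney fees: 30% of €71,880 = €21,564
Total recovery: €71,880 + €21,564 = €93,444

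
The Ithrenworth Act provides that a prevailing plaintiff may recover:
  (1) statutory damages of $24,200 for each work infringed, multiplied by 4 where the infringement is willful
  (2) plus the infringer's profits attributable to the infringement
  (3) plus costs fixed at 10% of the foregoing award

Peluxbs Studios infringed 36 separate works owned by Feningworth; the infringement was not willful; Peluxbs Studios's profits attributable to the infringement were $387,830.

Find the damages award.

$1,384,933

Statutory damages: 36 × $24,200 = $871,200
Infringement not willful: no ×4 enhancement.
Combined award: $871,200 + $387,830 = $1,259,030
Costs: 10% of $1,259,030 = $125,903
Award plus costs: $1,259,030 + $125,903 = $1,384,933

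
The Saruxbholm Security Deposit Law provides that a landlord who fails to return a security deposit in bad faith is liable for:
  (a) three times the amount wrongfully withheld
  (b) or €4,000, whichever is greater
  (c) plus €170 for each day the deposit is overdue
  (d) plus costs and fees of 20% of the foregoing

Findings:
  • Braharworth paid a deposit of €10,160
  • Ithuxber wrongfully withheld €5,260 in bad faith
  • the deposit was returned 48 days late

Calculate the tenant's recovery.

Trebled: 3 × €5,260 = €15,780
Minimum €4,000: €15,780 meets the minimum, no increase.
Late-return penalty: 48 × €170 = €8,160
Damages plus late penalty: €15,780 + €8,160 = €23,940
Costs and fees: 20% of €23,940 = €4,788
Total recovery: €23,940 + €4,788 = €28,728

€28,728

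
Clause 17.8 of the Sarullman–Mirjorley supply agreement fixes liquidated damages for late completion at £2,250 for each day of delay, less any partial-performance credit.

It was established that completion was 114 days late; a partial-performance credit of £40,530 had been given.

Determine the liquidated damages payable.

Liquidated damages: £215,970

Per-day damages: 114 × £2,250 = £256,500
Less partial-performance credit: £256,500 − £40,530 = £215,970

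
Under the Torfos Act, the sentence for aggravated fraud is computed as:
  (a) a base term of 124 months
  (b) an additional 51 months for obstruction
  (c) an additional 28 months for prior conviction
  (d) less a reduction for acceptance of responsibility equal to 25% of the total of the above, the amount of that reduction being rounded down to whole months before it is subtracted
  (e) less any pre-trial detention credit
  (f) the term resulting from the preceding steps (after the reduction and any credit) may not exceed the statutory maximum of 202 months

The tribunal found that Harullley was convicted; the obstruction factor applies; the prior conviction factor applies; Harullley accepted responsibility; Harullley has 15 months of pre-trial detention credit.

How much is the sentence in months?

138 months

Obstruction enhancement: +51 months
Prior conviction enhancement: +28 months
Adjusted term: 124 months + 51 months + 28 months = 203 months
Acceptance of responsibility reduction: 25% of 203 months = 50 months (rounded down)
After reduction: 203 − 50 = 153 months
Less pre-trial detention credit: 153 months − 15 months = 138 months
Cap at 202 months: 138 months is within the cap, no reduction.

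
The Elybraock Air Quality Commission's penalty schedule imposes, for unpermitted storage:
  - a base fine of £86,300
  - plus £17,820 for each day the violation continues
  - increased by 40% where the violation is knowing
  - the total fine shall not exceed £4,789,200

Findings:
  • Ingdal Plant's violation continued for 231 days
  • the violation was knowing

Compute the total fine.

Civil penalty: £4,789,200

Per-day component: 231 × £17,820 = £4,116,420
Base plus per-day: £86,300 + £4,116,420 = £4,202,720
Enhancement: 40% of £4,202,720 = £1,681,088
Enhanced fine: £4,202,720 + £1,681,088 = £5,883,808
Cap at £4,789,200: £5,883,808 exceeds the cap → £4,789,200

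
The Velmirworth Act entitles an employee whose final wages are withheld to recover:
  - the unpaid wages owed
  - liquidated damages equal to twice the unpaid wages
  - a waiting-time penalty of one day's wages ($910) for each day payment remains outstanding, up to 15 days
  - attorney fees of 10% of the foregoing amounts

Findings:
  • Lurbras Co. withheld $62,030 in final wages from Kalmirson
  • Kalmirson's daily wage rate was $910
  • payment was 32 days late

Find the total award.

Doubled: 2 × $62,030 = $124,060
Penalty days: min(32, 15) = 15
Waiting-time penalty: 15 × $910 = $13,650
Subtotal: $62,030 + $124,060 + $13,650 = $199,740
Attorney fees: 10% of $199,740 = $19,974
Total award: $199,740 + $19,974 = $219,714

$219,714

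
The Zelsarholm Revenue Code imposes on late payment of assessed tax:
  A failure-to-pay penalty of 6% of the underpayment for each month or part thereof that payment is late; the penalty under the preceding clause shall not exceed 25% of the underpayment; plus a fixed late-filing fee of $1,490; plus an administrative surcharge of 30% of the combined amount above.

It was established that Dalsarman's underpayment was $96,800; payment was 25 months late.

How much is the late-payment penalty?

$33,397

Accrued rate: 6% × 25 = 150%, capped at 25% → 25%
Failure-to-pay penalty: 25% of $96,800 = $24,200
Penalty before surcharge: $24,200 + $1,490 = $25,690
Administrative surcharge: 30% of $25,690 = $7,707
Total penalty: $25,690 + $7,707 = $33,397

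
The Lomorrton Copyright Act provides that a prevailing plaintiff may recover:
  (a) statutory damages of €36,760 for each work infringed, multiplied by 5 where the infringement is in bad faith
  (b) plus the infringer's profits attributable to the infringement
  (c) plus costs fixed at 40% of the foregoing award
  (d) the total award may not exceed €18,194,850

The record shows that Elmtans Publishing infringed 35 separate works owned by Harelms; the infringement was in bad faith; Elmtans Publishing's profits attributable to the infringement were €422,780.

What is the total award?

Statutory damages: 35 × €36,760 = €1,286,600
Multiplied by 5: 5 × €1,286,600 = €6,433,000
Combined award: €6,433,000 + €422,780 = €6,855,780
Costs: 40% of €6,855,780 = €2,742,312
Award plus costs: €6,855,780 + €2,742,312 = €9,598,092
Cap at €18,194,850: €9,598,092 is within the cap, no reduction.

€9,598,092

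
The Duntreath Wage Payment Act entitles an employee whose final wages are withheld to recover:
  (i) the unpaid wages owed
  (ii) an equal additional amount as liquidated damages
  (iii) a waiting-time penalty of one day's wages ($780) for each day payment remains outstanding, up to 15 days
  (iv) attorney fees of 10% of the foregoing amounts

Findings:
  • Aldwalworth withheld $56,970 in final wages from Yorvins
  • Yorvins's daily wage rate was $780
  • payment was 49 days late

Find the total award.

Liquidated damages (equal amount): $56,970
Penalty days: min(49, 15) = 15
Waiting-time penalty: 15 × $780 = $11,700
Subtotal: $56,970 + $56,970 + $11,700 = $125,640
Attorney fees: 10% of $125,640 = $12,564
Total award: $125,640 + $12,564 = $138,204

Total award: $138,204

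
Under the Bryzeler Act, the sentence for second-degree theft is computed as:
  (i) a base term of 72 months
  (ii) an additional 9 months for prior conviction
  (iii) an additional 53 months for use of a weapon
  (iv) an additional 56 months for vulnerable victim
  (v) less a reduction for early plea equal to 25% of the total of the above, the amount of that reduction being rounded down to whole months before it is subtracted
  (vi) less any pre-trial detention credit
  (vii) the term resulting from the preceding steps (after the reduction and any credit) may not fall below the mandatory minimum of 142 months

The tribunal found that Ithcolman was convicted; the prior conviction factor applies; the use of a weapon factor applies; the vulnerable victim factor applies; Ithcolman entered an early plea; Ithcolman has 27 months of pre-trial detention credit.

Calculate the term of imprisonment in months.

142 months

Prior conviction enhancement: +9 months
Use of a weapon enhancement: +53 months
Vulnerable victim enhancement: +56 months
Adjusted term: 72 months + 9 months + 53 months + 56 months = 190 months
Early plea reduction: 25% of 190 months = 47 months (rounded down)
After reduction: 190 − 47 = 143 months
Less pre-trial detention credit: 143 months − 27 months = 116 months
Minimum 142 months: 116 months is below the minimum → 142 months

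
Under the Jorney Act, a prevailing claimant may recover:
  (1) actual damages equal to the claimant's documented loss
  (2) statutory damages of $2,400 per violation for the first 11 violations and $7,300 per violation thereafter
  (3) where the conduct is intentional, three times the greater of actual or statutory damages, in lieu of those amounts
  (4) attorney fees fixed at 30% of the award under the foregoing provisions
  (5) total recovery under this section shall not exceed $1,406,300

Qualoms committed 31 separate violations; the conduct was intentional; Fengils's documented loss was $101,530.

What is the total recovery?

$672,360

First 11 violations: 11 × $2,400 = $26,400
Remaining violations: (31 − 11) × $7,300 = $146,000
Statutory damages: $26,400 + $146,000 = $172,400
Greater of actual damages ($101,530) or statutory damages ($172,400): $172,400
Trebled: 3 × $172,400 = $517,200
Attorney fees: 30% of $517,200 = $155,160
Total before cap: $517,200 + $155,160 = $672,360
Cap at $1,406,300: $672,360 is within the cap, no reduction.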